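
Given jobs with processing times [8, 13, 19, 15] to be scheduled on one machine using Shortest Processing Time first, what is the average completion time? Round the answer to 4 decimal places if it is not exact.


Sort jobs by processing time (SPT order): [8, 13, 15, 19]
Compute completion times sequentially:
  Job 1: processing = 8, completes at 8
  Job 2: processing = 13, completes at 21
  Job 3: processing = 15, completes at 36
  Job 4: processing = 19, completes at 55
Sum of completion times = 120
Average completion time = 120/4 = 30.0

30.0


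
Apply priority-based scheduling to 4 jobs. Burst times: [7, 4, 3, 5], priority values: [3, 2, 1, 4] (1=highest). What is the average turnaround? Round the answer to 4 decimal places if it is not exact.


Sort by priority (ascending = highest first):
Order: [(1, 3), (2, 4), (3, 7), (4, 5)]
Completion times:
  Priority 1, burst=3, C=3
  Priority 2, burst=4, C=7
  Priority 3, burst=7, C=14
  Priority 4, burst=5, C=19
Average turnaround = 43/4 = 10.75

10.75


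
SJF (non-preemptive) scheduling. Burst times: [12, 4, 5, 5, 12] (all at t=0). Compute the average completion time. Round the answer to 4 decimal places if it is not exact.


SJF order (ascending): [4, 5, 5, 12, 12]
Completion times:
  Job 1: burst=4, C=4
  Job 2: burst=5, C=9
  Job 3: burst=5, C=14
  Job 4: burst=12, C=26
  Job 5: burst=12, C=38
Average completion = 91/5 = 18.2

18.2


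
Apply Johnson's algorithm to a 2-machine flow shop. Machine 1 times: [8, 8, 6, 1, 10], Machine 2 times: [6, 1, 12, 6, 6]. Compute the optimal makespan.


Apply Johnson's rule:
  Group 1 (a <= b): [(4, 1, 6), (3, 6, 12)]
  Group 2 (a > b): [(1, 8, 6), (5, 10, 6), (2, 8, 1)]
Optimal job order: [4, 3, 1, 5, 2]
Schedule:
  Job 4: M1 done at 1, M2 done at 7
  Job 3: M1 done at 7, M2 done at 19
  Job 1: M1 done at 15, M2 done at 25
  Job 5: M1 done at 25, M2 done at 31
  Job 2: M1 done at 33, M2 done at 34
Makespan = 34

34


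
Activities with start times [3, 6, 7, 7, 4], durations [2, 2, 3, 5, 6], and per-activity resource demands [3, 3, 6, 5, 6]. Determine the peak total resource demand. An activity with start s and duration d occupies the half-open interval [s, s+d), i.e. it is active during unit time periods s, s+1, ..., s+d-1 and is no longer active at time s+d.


Each activity i is active on [start_i, start_i + duration_i).
Compute total resource usage per time slot:
  t=0: active resources = [], total = 0
  t=1: active resources = [], total = 0
  t=2: active resources = [], total = 0
  t=3: active resources = [3], total = 3
  t=4: active resources = [3, 6], total = 9
  t=5: active resources = [6], total = 6
  t=6: active resources = [3, 6], total = 9
  t=7: active resources = [3, 6, 5, 6], total = 20
  t=8: active resources = [6, 5, 6], total = 17
  t=9: active resources = [6, 5, 6], total = 17
  t=10: active resources = [5], total = 5
  t=11: active resources = [5], total = 5
Peak resource demand = 20

20


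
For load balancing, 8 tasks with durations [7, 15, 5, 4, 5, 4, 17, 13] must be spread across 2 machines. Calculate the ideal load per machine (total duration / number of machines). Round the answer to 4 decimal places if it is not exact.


Total processing time = 7 + 15 + 5 + 4 + 5 + 4 + 17 + 13 = 70
Number of machines = 2
Ideal balanced load = 70 / 2 = 35.0

35.0


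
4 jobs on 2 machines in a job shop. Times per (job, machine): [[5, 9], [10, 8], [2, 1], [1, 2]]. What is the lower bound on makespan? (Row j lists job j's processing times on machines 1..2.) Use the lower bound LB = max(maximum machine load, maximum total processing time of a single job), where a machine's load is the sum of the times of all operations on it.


Machine loads:
  Machine 1: 5 + 10 + 2 + 1 = 18
  Machine 2: 9 + 8 + 1 + 2 = 20
Max machine load = 20
Job totals:
  Job 1: 14
  Job 2: 18
  Job 3: 3
  Job 4: 3
Max job total = 18
Lower bound = max(20, 18) = 20

20


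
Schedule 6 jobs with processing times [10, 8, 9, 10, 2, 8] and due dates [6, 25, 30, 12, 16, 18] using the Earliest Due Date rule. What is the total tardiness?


Sort by due date (EDD order): [(10, 6), (10, 12), (2, 16), (8, 18), (8, 25), (9, 30)]
Compute completion times and tardiness:
  Job 1: p=10, d=6, C=10, tardiness=max(0,10-6)=4
  Job 2: p=10, d=12, C=20, tardiness=max(0,20-12)=8
  Job 3: p=2, d=16, C=22, tardiness=max(0,22-16)=6
  Job 4: p=8, d=18, C=30, tardiness=max(0,30-18)=12
  Job 5: p=8, d=25, C=38, tardiness=max(0,38-25)=13
  Job 6: p=9, d=30, C=47, tardiness=max(0,47-30)=17
Total tardiness = 60

60


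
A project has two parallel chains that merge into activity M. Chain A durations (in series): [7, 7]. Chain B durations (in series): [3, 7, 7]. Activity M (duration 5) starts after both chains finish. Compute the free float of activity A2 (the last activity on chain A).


ES(A2) = sum of predecessors on chain A = 7
EF(A2) = ES + duration = 7 + 7 = 14
Successor of A2 is M. ES(M) = max(sum(A), sum(B)) = max(14, 17) = 17
Free float = ES(successor) - EF(current) = 17 - 14 = 3

3


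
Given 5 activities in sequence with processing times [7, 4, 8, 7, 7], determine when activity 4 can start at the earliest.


Activity 4 starts after activities 1 through 3 complete.
Predecessor durations: [7, 4, 8]
ES = 7 + 4 + 8 = 19

19


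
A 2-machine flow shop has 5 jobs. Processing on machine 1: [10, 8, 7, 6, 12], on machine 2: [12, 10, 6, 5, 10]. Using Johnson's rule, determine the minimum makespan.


Apply Johnson's rule:
  Group 1 (a <= b): [(2, 8, 10), (1, 10, 12)]
  Group 2 (a > b): [(5, 12, 10), (3, 7, 6), (4, 6, 5)]
Optimal job order: [2, 1, 5, 3, 4]
Schedule:
  Job 2: M1 done at 8, M2 done at 18
  Job 1: M1 done at 18, M2 done at 30
  Job 5: M1 done at 30, M2 done at 40
  Job 3: M1 done at 37, M2 done at 46
  Job 4: M1 done at 43, M2 done at 51
Makespan = 51

51


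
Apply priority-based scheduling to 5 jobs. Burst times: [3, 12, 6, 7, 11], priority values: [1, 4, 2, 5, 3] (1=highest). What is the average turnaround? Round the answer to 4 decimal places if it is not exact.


Sort by priority (ascending = highest first):
Order: [(1, 3), (2, 6), (3, 11), (4, 12), (5, 7)]
Completion times:
  Priority 1, burst=3, C=3
  Priority 2, burst=6, C=9
  Priority 3, burst=11, C=20
  Priority 4, burst=12, C=32
  Priority 5, burst=7, C=39
Average turnaround = 103/5 = 20.6

20.6


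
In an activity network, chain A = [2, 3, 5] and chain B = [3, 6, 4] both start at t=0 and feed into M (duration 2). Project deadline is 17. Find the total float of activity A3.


Forward pass: ES(A3) = sum of predecessors on chain A = 5
EF = ES + duration = 5 + 5 = 10
Backward pass: LF(M) = deadline = 17; LS(M) = 17 - 2 = 15
LF(A3) = LS(M) - sum(successors on chain A) = 15 - 0 = 15
LS = LF - duration = 15 - 5 = 10
Total float = LS - ES = 10 - 5 = 5

5


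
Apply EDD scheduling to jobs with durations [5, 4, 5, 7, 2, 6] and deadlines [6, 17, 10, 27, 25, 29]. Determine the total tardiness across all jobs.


Sort by due date (EDD order): [(5, 6), (5, 10), (4, 17), (2, 25), (7, 27), (6, 29)]
Compute completion times and tardiness:
  Job 1: p=5, d=6, C=5, tardiness=max(0,5-6)=0
  Job 2: p=5, d=10, C=10, tardiness=max(0,10-10)=0
  Job 3: p=4, d=17, C=14, tardiness=max(0,14-17)=0
  Job 4: p=2, d=25, C=16, tardiness=max(0,16-25)=0
  Job 5: p=7, d=27, C=23, tardiness=max(0,23-27)=0
  Job 6: p=6, d=29, C=29, tardiness=max(0,29-29)=0
Total tardiness = 0

0


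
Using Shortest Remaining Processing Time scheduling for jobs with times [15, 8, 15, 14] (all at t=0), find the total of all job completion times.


Since all jobs arrive at t=0, SRPT equals SPT ordering.
SPT order: [8, 14, 15, 15]
Completion times:
  Job 1: p=8, C=8
  Job 2: p=14, C=22
  Job 3: p=15, C=37
  Job 4: p=15, C=52
Total completion time = 8 + 22 + 37 + 52 = 119

119


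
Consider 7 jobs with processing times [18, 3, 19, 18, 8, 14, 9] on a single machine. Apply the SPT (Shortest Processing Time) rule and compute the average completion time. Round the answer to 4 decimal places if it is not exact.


Sort jobs by processing time (SPT order): [3, 8, 9, 14, 18, 18, 19]
Compute completion times sequentially:
  Job 1: processing = 3, completes at 3
  Job 2: processing = 8, completes at 11
  Job 3: processing = 9, completes at 20
  Job 4: processing = 14, completes at 34
  Job 5: processing = 18, completes at 52
  Job 6: processing = 18, completes at 70
  Job 7: processing = 19, completes at 89
Sum of completion times = 279
Average completion time = 279/7 = 39.8571

39.8571


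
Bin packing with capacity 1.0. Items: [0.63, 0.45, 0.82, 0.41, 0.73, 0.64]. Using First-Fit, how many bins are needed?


Place items sequentially using First-Fit:
  Item 0.63 -> new Bin 1
  Item 0.45 -> new Bin 2
  Item 0.82 -> new Bin 3
  Item 0.41 -> Bin 2 (now 0.86)
  Item 0.73 -> new Bin 4
  Item 0.64 -> new Bin 5
Total bins used = 5

5


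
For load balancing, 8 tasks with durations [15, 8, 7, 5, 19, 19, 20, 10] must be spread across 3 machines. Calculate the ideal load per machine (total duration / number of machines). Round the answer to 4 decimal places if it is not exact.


Total processing time = 15 + 8 + 7 + 5 + 19 + 19 + 20 + 10 = 103
Number of machines = 3
Ideal balanced load = 103 / 3 = 34.3333

34.3333


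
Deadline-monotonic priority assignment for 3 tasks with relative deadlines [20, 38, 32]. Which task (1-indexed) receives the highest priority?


Sort tasks by relative deadline (ascending):
  Task 1: deadline = 20
  Task 3: deadline = 32
  Task 2: deadline = 38
Priority order (highest first): [1, 3, 2]
Highest priority task = 1

1


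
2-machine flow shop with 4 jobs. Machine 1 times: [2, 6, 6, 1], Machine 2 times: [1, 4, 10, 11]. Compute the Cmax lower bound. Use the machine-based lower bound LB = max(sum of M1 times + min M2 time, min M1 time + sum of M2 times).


LB1 = sum(M1 times) + min(M2 times) = 15 + 1 = 16
LB2 = min(M1 times) + sum(M2 times) = 1 + 26 = 27
Lower bound = max(LB1, LB2) = max(16, 27) = 27

27


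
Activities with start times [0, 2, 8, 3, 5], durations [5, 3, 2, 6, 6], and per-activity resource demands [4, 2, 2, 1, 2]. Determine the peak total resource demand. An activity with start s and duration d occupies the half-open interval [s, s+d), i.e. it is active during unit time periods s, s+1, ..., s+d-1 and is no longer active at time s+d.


Each activity i is active on [start_i, start_i + duration_i).
Compute total resource usage per time slot:
  t=0: active resources = [4], total = 4
  t=1: active resources = [4], total = 4
  t=2: active resources = [4, 2], total = 6
  t=3: active resources = [4, 2, 1], total = 7
  t=4: active resources = [4, 2, 1], total = 7
  t=5: active resources = [1, 2], total = 3
  t=6: active resources = [1, 2], total = 3
  t=7: active resources = [1, 2], total = 3
  t=8: active resources = [2, 1, 2], total = 5
  t=9: active resources = [2, 2], total = 4
  t=10: active resources = [2], total = 2
Peak resource demand = 7

7


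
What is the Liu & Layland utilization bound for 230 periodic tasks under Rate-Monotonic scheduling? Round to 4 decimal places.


Compute 2^(1/230) = 1.0030182291
Subtract 1: 1.0030182291 - 1 = 0.0030182291
Multiply by n: 230 * 0.0030182291 = 0.6941926930
Round to 4 dp: 0.6942

0.6942


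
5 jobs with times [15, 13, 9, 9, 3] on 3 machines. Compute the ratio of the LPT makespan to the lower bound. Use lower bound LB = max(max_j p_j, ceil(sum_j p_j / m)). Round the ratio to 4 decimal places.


LPT order: [15, 13, 9, 9, 3]
Machine loads after assignment: [15, 16, 18]
LPT makespan = 18
Lower bound = max(max_job, ceil(total/3)) = max(15, 17) = 17
Ratio = 18 / 17 = 1.0588

1.0588


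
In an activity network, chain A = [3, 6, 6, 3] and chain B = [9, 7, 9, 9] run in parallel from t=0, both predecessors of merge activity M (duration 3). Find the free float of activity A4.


ES(A4) = sum of predecessors on chain A = 15
EF(A4) = ES + duration = 15 + 3 = 18
Successor of A4 is M. ES(M) = max(sum(A), sum(B)) = max(18, 34) = 34
Free float = ES(successor) - EF(current) = 34 - 18 = 16

16


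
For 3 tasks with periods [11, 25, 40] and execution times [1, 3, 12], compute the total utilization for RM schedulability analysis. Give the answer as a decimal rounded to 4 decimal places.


Compute individual utilizations (exact fractions):
  Task 1: C/T = 1/11 (approx. 0.0909)
  Task 2: C/T = 3/25 (approx. 0.12)
  Task 3: C/T = 12/40 = 3/10 (approx. 0.3)
Total utilization U = 1/11 + 3/25 + 3/10 = 281/550
Rounded to 4 decimal places: U = 0.5109
RM (Liu & Layland) bound for 3 tasks = 0.779763; compare with U = 281/550 (approx. 0.510909)
U <= bound, so schedulable by RM sufficient condition.

0.5109


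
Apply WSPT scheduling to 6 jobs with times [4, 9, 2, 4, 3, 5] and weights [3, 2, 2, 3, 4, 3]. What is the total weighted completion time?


Compute p/w ratios and sort ascending (WSPT): [(3, 4), (2, 2), (4, 3), (4, 3), (5, 3), (9, 2)]
Compute weighted completion times:
  Job (p=3,w=4): C=3, w*C=4*3=12
  Job (p=2,w=2): C=5, w*C=2*5=10
  Job (p=4,w=3): C=9, w*C=3*9=27
  Job (p=4,w=3): C=13, w*C=3*13=39
  Job (p=5,w=3): C=18, w*C=3*18=54
  Job (p=9,w=2): C=27, w*C=2*27=54
Total weighted completion time = 196

196


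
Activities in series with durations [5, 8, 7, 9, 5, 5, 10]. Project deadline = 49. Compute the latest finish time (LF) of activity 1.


LF(activity 1) = deadline - sum of successor durations
Successors: activities 2 through 7 with durations [8, 7, 9, 5, 5, 10]
Sum of successor durations = 44
LF = 49 - 44 = 5

5


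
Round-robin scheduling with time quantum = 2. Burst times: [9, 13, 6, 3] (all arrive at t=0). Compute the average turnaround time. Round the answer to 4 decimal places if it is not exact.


Time quantum = 2
Execution trace:
  J1 runs 2 units, time = 2
  J2 runs 2 units, time = 4
  J3 runs 2 units, time = 6
  J4 runs 2 units, time = 8
  J1 runs 2 units, time = 10
  J2 runs 2 units, time = 12
  J3 runs 2 units, time = 14
  J4 runs 1 units, time = 15
  J1 runs 2 units, time = 17
  J2 runs 2 units, time = 19
  J3 runs 2 units, time = 21
  J1 runs 2 units, time = 23
  J2 runs 2 units, time = 25
  J1 runs 1 units, time = 26
  J2 runs 2 units, time = 28
  J2 runs 2 units, time = 30
  J2 runs 1 units, time = 31
Finish times: [26, 31, 21, 15]
Average turnaround = 93/4 = 23.25

23.25


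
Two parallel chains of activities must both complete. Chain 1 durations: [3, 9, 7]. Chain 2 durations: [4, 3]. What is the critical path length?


Path A total = 3 + 9 + 7 = 19
Path B total = 4 + 3 = 7
Critical path = longest path = max(19, 7) = 19

19


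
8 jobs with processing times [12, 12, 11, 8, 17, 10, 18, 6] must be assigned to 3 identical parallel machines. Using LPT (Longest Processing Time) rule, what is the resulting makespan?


Sort jobs in decreasing order (LPT): [18, 17, 12, 12, 11, 10, 8, 6]
Assign each job to the least loaded machine:
  Machine 1: jobs [18, 10, 6], load = 34
  Machine 2: jobs [17, 11], load = 28
  Machine 3: jobs [12, 12, 8], load = 32
Makespan = max load = 34

34


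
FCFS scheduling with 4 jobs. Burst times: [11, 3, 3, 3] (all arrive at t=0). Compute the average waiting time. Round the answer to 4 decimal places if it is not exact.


FCFS order (as given): [11, 3, 3, 3]
Waiting times:
  Job 1: wait = 0
  Job 2: wait = 11
  Job 3: wait = 14
  Job 4: wait = 17
Sum of waiting times = 42
Average waiting time = 42/4 = 10.5

10.5


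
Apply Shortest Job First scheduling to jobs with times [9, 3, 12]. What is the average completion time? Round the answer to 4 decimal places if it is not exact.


SJF order (ascending): [3, 9, 12]
Completion times:
  Job 1: burst=3, C=3
  Job 2: burst=9, C=12
  Job 3: burst=12, C=24
Average completion = 39/3 = 13.0

13.0


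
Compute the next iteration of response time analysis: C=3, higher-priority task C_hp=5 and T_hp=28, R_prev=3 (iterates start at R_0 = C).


R_next = C + ceil(R_prev / T_hp) * C_hp
ceil(3 / 28) = ceil(0.1071) = 1
Interference = 1 * 5 = 5
R_next = 3 + 5 = 8

8


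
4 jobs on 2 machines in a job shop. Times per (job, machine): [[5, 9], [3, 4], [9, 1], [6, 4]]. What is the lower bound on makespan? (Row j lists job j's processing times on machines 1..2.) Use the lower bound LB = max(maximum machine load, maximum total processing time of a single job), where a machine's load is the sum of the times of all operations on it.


Machine loads:
  Machine 1: 5 + 3 + 9 + 6 = 23
  Machine 2: 9 + 4 + 1 + 4 = 18
Max machine load = 23
Job totals:
  Job 1: 14
  Job 2: 7
  Job 3: 10
  Job 4: 10
Max job total = 14
Lower bound = max(23, 14) = 23

23


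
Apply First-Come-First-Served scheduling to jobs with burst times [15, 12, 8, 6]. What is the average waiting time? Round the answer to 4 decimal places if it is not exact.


FCFS order (as given): [15, 12, 8, 6]
Waiting times:
  Job 1: wait = 0
  Job 2: wait = 15
  Job 3: wait = 27
  Job 4: wait = 35
Sum of waiting times = 77
Average waiting time = 77/4 = 19.25

19.25


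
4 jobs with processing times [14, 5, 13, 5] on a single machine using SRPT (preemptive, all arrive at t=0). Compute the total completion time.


Since all jobs arrive at t=0, SRPT equals SPT ordering.
SPT order: [5, 5, 13, 14]
Completion times:
  Job 1: p=5, C=5
  Job 2: p=5, C=10
  Job 3: p=13, C=23
  Job 4: p=14, C=37
Total completion time = 5 + 10 + 23 + 37 = 75

75


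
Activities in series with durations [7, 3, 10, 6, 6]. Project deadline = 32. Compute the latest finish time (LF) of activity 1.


LF(activity 1) = deadline - sum of successor durations
Successors: activities 2 through 5 with durations [3, 10, 6, 6]
Sum of successor durations = 25
LF = 32 - 25 = 7

7


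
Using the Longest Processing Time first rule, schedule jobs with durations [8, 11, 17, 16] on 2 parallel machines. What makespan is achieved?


Sort jobs in decreasing order (LPT): [17, 16, 11, 8]
Assign each job to the least loaded machine:
  Machine 1: jobs [17, 8], load = 25
  Machine 2: jobs [16, 11], load = 27
Makespan = max load = 27

27


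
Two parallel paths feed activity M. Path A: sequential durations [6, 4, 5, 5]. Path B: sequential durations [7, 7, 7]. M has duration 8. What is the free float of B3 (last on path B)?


ES(B3) = sum of predecessors on chain B = 14
EF(B3) = ES + duration = 14 + 7 = 21
Successor of B3 is M. ES(M) = max(sum(A), sum(B)) = max(20, 21) = 21
Free float = ES(successor) - EF(current) = 21 - 21 = 0

0


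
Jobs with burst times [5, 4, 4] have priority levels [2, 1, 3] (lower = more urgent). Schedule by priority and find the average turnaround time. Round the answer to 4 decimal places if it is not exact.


Sort by priority (ascending = highest first):
Order: [(1, 4), (2, 5), (3, 4)]
Completion times:
  Priority 1, burst=4, C=4
  Priority 2, burst=5, C=9
  Priority 3, burst=4, C=13
Average turnaround = 26/3 = 8.6667

8.6667


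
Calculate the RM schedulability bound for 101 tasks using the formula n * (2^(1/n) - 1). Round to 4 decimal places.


Compute 2^(1/101) = 1.0068864466
Subtract 1: 1.0068864466 - 1 = 0.0068864466
Multiply by n: 101 * 0.0068864466 = 0.6955311066
Round to 4 dp: 0.6955

0.6955


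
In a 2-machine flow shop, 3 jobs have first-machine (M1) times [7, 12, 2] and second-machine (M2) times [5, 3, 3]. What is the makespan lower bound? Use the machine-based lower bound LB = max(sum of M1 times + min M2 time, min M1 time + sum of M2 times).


LB1 = sum(M1 times) + min(M2 times) = 21 + 3 = 24
LB2 = min(M1 times) + sum(M2 times) = 2 + 11 = 13
Lower bound = max(LB1, LB2) = max(24, 13) = 24

24


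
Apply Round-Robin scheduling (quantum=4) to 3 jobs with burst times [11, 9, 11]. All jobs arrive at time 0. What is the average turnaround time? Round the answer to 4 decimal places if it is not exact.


Time quantum = 4
Execution trace:
  J1 runs 4 units, time = 4
  J2 runs 4 units, time = 8
  J3 runs 4 units, time = 12
  J1 runs 4 units, time = 16
  J2 runs 4 units, time = 20
  J3 runs 4 units, time = 24
  J1 runs 3 units, time = 27
  J2 runs 1 units, time = 28
  J3 runs 3 units, time = 31
Finish times: [27, 28, 31]
Average turnaround = 86/3 = 28.6667

28.6667


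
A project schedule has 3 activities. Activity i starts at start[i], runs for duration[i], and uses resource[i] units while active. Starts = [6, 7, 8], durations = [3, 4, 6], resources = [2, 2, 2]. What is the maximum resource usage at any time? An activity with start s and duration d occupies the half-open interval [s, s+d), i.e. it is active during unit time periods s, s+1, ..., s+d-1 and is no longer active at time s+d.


Each activity i is active on [start_i, start_i + duration_i).
Compute total resource usage per time slot:
  t=0: active resources = [], total = 0
  t=1: active resources = [], total = 0
  t=2: active resources = [], total = 0
  t=3: active resources = [], total = 0
  t=4: active resources = [], total = 0
  t=5: active resources = [], total = 0
  t=6: active resources = [2], total = 2
  t=7: active resources = [2, 2], total = 4
  t=8: active resources = [2, 2, 2], total = 6
  t=9: active resources = [2, 2], total = 4
  t=10: active resources = [2, 2], total = 4
  t=11: active resources = [2], total = 2
  t=12: active resources = [2], total = 2
  t=13: active resources = [2], total = 2
Peak resource demand = 6

6


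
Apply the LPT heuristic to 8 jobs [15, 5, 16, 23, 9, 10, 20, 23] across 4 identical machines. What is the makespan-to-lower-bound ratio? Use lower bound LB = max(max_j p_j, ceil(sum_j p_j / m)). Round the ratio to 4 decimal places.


LPT order: [23, 23, 20, 16, 15, 10, 9, 5]
Machine loads after assignment: [32, 28, 30, 31]
LPT makespan = 32
Lower bound = max(max_job, ceil(total/4)) = max(23, 31) = 31
Ratio = 32 / 31 = 1.0323

1.0323


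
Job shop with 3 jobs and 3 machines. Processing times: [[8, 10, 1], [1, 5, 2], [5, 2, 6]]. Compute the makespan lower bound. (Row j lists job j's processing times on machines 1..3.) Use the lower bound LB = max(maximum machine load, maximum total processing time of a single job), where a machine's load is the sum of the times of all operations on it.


Machine loads:
  Machine 1: 8 + 1 + 5 = 14
  Machine 2: 10 + 5 + 2 = 17
  Machine 3: 1 + 2 + 6 = 9
Max machine load = 17
Job totals:
  Job 1: 19
  Job 2: 8
  Job 3: 13
Max job total = 19
Lower bound = max(17, 19) = 19

19


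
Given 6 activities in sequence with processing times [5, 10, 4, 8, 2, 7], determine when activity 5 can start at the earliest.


Activity 5 starts after activities 1 through 4 complete.
Predecessor durations: [5, 10, 4, 8]
ES = 5 + 10 + 4 + 8 = 27

27


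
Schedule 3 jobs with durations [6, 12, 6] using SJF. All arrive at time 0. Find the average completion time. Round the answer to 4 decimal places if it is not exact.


SJF order (ascending): [6, 6, 12]
Completion times:
  Job 1: burst=6, C=6
  Job 2: burst=6, C=12
  Job 3: burst=12, C=24
Average completion = 42/3 = 14.0

14.0


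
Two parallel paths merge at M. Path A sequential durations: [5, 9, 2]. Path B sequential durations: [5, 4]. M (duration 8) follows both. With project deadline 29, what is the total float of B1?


Forward pass: ES(B1) = sum of predecessors on chain B = 0
EF = ES + duration = 0 + 5 = 5
Backward pass: LF(M) = deadline = 29; LS(M) = 29 - 8 = 21
LF(B1) = LS(M) - sum(successors on chain B) = 21 - 4 = 17
LS = LF - duration = 17 - 5 = 12
Total float = LS - ES = 12 - 0 = 12

12


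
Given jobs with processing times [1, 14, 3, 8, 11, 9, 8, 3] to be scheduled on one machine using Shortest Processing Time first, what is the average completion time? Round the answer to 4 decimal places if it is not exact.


Sort jobs by processing time (SPT order): [1, 3, 3, 8, 8, 9, 11, 14]
Compute completion times sequentially:
  Job 1: processing = 1, completes at 1
  Job 2: processing = 3, completes at 4
  Job 3: processing = 3, completes at 7
  Job 4: processing = 8, completes at 15
  Job 5: processing = 8, completes at 23
  Job 6: processing = 9, completes at 32
  Job 7: processing = 11, completes at 43
  Job 8: processing = 14, completes at 57
Sum of completion times = 182
Average completion time = 182/8 = 22.75

22.75


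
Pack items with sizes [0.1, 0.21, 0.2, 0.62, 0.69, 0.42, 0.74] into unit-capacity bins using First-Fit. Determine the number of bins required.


Place items sequentially using First-Fit:
  Item 0.1 -> new Bin 1
  Item 0.21 -> Bin 1 (now 0.31)
  Item 0.2 -> Bin 1 (now 0.51)
  Item 0.62 -> new Bin 2
  Item 0.69 -> new Bin 3
  Item 0.42 -> Bin 1 (now 0.93)
  Item 0.74 -> new Bin 4
Total bins used = 4

4


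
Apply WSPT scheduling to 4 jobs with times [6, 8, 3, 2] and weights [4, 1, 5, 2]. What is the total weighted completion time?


Compute p/w ratios and sort ascending (WSPT): [(3, 5), (2, 2), (6, 4), (8, 1)]
Compute weighted completion times:
  Job (p=3,w=5): C=3, w*C=5*3=15
  Job (p=2,w=2): C=5, w*C=2*5=10
  Job (p=6,w=4): C=11, w*C=4*11=44
  Job (p=8,w=1): C=19, w*C=1*19=19
Total weighted completion time = 88

88


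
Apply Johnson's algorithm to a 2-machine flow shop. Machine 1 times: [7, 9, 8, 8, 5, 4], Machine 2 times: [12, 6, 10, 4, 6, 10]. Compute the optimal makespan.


Apply Johnson's rule:
  Group 1 (a <= b): [(6, 4, 10), (5, 5, 6), (1, 7, 12), (3, 8, 10)]
  Group 2 (a > b): [(2, 9, 6), (4, 8, 4)]
Optimal job order: [6, 5, 1, 3, 2, 4]
Schedule:
  Job 6: M1 done at 4, M2 done at 14
  Job 5: M1 done at 9, M2 done at 20
  Job 1: M1 done at 16, M2 done at 32
  Job 3: M1 done at 24, M2 done at 42
  Job 2: M1 done at 33, M2 done at 48
  Job 4: M1 done at 41, M2 done at 52
Makespan = 52

52


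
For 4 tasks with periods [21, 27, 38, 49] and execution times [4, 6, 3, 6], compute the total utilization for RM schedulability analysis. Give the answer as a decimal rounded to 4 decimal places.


Compute individual utilizations (exact fractions):
  Task 1: C/T = 4/21 (approx. 0.1905)
  Task 2: C/T = 6/27 = 2/9 (approx. 0.2222)
  Task 3: C/T = 3/38 (approx. 0.0789)
  Task 4: C/T = 6/49 (approx. 0.1224)
Total utilization U = 4/21 + 2/9 + 3/38 + 6/49 = 10291/16758
Rounded to 4 decimal places: U = 0.6141
RM (Liu & Layland) bound for 4 tasks = 0.756828; compare with U = 10291/16758 (approx. 0.614095)
U <= bound, so schedulable by RM sufficient condition.

0.6141


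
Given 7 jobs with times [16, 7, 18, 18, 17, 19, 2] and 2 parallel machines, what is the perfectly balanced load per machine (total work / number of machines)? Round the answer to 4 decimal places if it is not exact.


Total processing time = 16 + 7 + 18 + 18 + 17 + 19 + 2 = 97
Number of machines = 2
Ideal balanced load = 97 / 2 = 48.5

48.5


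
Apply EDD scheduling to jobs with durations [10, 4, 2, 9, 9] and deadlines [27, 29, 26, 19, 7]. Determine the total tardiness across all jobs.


Sort by due date (EDD order): [(9, 7), (9, 19), (2, 26), (10, 27), (4, 29)]
Compute completion times and tardiness:
  Job 1: p=9, d=7, C=9, tardiness=max(0,9-7)=2
  Job 2: p=9, d=19, C=18, tardiness=max(0,18-19)=0
  Job 3: p=2, d=26, C=20, tardiness=max(0,20-26)=0
  Job 4: p=10, d=27, C=30, tardiness=max(0,30-27)=3
  Job 5: p=4, d=29, C=34, tardiness=max(0,34-29)=5
Total tardiness = 10

10


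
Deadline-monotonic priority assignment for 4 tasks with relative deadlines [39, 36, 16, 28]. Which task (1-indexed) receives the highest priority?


Sort tasks by relative deadline (ascending):
  Task 3: deadline = 16
  Task 4: deadline = 28
  Task 2: deadline = 36
  Task 1: deadline = 39
Priority order (highest first): [3, 4, 2, 1]
Highest priority task = 3

3


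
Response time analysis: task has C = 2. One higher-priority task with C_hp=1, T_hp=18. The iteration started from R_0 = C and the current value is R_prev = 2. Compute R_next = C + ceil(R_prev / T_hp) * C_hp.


R_next = C + ceil(R_prev / T_hp) * C_hp
ceil(2 / 18) = ceil(0.1111) = 1
Interference = 1 * 1 = 1
R_next = 2 + 1 = 3

3


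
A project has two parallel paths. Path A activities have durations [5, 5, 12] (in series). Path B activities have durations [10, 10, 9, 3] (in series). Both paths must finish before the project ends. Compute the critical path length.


Path A total = 5 + 5 + 12 = 22
Path B total = 10 + 10 + 9 + 3 = 32
Critical path = longest path = max(22, 32) = 32

32


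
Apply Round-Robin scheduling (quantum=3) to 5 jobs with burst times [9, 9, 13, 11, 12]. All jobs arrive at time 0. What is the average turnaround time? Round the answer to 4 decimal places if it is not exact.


Time quantum = 3
Execution trace:
  J1 runs 3 units, time = 3
  J2 runs 3 units, time = 6
  J3 runs 3 units, time = 9
  J4 runs 3 units, time = 12
  J5 runs 3 units, time = 15
  J1 runs 3 units, time = 18
  J2 runs 3 units, time = 21
  J3 runs 3 units, time = 24
  J4 runs 3 units, time = 27
  J5 runs 3 units, time = 30
  J1 runs 3 units, time = 33
  J2 runs 3 units, time = 36
  J3 runs 3 units, time = 39
  J4 runs 3 units, time = 42
  J5 runs 3 units, time = 45
  J3 runs 3 units, time = 48
  J4 runs 2 units, time = 50
  J5 runs 3 units, time = 53
  J3 runs 1 units, time = 54
Finish times: [33, 36, 54, 50, 53]
Average turnaround = 226/5 = 45.2

45.2


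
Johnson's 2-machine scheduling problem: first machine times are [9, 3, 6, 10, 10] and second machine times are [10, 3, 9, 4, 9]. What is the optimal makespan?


Apply Johnson's rule:
  Group 1 (a <= b): [(2, 3, 3), (3, 6, 9), (1, 9, 10)]
  Group 2 (a > b): [(5, 10, 9), (4, 10, 4)]
Optimal job order: [2, 3, 1, 5, 4]
Schedule:
  Job 2: M1 done at 3, M2 done at 6
  Job 3: M1 done at 9, M2 done at 18
  Job 1: M1 done at 18, M2 done at 28
  Job 5: M1 done at 28, M2 done at 37
  Job 4: M1 done at 38, M2 done at 42
Makespan = 42

42


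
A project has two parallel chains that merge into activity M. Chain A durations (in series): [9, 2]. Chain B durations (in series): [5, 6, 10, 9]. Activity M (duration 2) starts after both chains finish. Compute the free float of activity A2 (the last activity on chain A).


ES(A2) = sum of predecessors on chain A = 9
EF(A2) = ES + duration = 9 + 2 = 11
Successor of A2 is M. ES(M) = max(sum(A), sum(B)) = max(11, 30) = 30
Free float = ES(successor) - EF(current) = 30 - 11 = 19

19


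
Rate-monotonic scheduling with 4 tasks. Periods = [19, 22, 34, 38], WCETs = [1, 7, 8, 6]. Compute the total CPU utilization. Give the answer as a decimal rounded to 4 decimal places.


Compute individual utilizations (exact fractions):
  Task 1: C/T = 1/19 (approx. 0.0526)
  Task 2: C/T = 7/22 (approx. 0.3182)
  Task 3: C/T = 8/34 = 4/17 (approx. 0.2353)
  Task 4: C/T = 6/38 = 3/19 (approx. 0.1579)
Total utilization U = 1/19 + 7/22 + 4/17 + 3/19 = 5429/7106
Rounded to 4 decimal places: U = 0.7640
RM (Liu & Layland) bound for 4 tasks = 0.756828; compare with U = 5429/7106 (approx. 0.764002)
bound < U <= 1, so the RM sufficient condition is not met (inconclusive; an exact test such as response-time analysis is needed).

0.7640


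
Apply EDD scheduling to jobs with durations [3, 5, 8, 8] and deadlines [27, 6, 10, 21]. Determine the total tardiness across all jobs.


Sort by due date (EDD order): [(5, 6), (8, 10), (8, 21), (3, 27)]
Compute completion times and tardiness:
  Job 1: p=5, d=6, C=5, tardiness=max(0,5-6)=0
  Job 2: p=8, d=10, C=13, tardiness=max(0,13-10)=3
  Job 3: p=8, d=21, C=21, tardiness=max(0,21-21)=0
  Job 4: p=3, d=27, C=24, tardiness=max(0,24-27)=0
Total tardiness = 3

3


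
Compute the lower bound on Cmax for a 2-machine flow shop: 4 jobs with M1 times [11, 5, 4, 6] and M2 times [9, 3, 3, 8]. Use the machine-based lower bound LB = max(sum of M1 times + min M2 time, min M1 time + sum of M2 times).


LB1 = sum(M1 times) + min(M2 times) = 26 + 3 = 29
LB2 = min(M1 times) + sum(M2 times) = 4 + 23 = 27
Lower bound = max(LB1, LB2) = max(29, 27) = 29

29


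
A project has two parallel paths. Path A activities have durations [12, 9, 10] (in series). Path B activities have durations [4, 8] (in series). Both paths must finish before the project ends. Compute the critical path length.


Path A total = 12 + 9 + 10 = 31
Path B total = 4 + 8 = 12
Critical path = longest path = max(31, 12) = 31

31


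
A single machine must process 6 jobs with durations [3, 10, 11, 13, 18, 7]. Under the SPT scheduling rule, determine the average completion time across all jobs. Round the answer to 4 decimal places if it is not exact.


Sort jobs by processing time (SPT order): [3, 7, 10, 11, 13, 18]
Compute completion times sequentially:
  Job 1: processing = 3, completes at 3
  Job 2: processing = 7, completes at 10
  Job 3: processing = 10, completes at 20
  Job 4: processing = 11, completes at 31
  Job 5: processing = 13, completes at 44
  Job 6: processing = 18, completes at 62
Sum of completion times = 170
Average completion time = 170/6 = 28.3333

28.3333


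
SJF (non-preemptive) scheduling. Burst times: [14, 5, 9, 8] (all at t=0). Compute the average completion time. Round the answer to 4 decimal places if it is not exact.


SJF order (ascending): [5, 8, 9, 14]
Completion times:
  Job 1: burst=5, C=5
  Job 2: burst=8, C=13
  Job 3: burst=9, C=22
  Job 4: burst=14, C=36
Average completion = 76/4 = 19.0

19.0


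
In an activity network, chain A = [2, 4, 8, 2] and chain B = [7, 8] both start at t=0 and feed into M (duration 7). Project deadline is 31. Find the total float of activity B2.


Forward pass: ES(B2) = sum of predecessors on chain B = 7
EF = ES + duration = 7 + 8 = 15
Backward pass: LF(M) = deadline = 31; LS(M) = 31 - 7 = 24
LF(B2) = LS(M) - sum(successors on chain B) = 24 - 0 = 24
LS = LF - duration = 24 - 8 = 16
Total float = LS - ES = 16 - 7 = 9

9


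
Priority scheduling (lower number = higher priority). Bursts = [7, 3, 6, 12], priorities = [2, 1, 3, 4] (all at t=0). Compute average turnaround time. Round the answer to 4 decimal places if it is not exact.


Sort by priority (ascending = highest first):
Order: [(1, 3), (2, 7), (3, 6), (4, 12)]
Completion times:
  Priority 1, burst=3, C=3
  Priority 2, burst=7, C=10
  Priority 3, burst=6, C=16
  Priority 4, burst=12, C=28
Average turnaround = 57/4 = 14.25

14.25


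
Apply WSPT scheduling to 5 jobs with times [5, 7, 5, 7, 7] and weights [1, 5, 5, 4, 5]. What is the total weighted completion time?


Compute p/w ratios and sort ascending (WSPT): [(5, 5), (7, 5), (7, 5), (7, 4), (5, 1)]
Compute weighted completion times:
  Job (p=5,w=5): C=5, w*C=5*5=25
  Job (p=7,w=5): C=12, w*C=5*12=60
  Job (p=7,w=5): C=19, w*C=5*19=95
  Job (p=7,w=4): C=26, w*C=4*26=104
  Job (p=5,w=1): C=31, w*C=1*31=31
Total weighted completion time = 315

315


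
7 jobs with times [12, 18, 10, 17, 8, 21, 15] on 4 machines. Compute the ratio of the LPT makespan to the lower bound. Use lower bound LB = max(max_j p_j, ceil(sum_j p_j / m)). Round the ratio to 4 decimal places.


LPT order: [21, 18, 17, 15, 12, 10, 8]
Machine loads after assignment: [21, 26, 27, 27]
LPT makespan = 27
Lower bound = max(max_job, ceil(total/4)) = max(21, 26) = 26
Ratio = 27 / 26 = 1.0385

1.0385


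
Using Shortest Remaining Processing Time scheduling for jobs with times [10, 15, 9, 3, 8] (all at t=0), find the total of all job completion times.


Since all jobs arrive at t=0, SRPT equals SPT ordering.
SPT order: [3, 8, 9, 10, 15]
Completion times:
  Job 1: p=3, C=3
  Job 2: p=8, C=11
  Job 3: p=9, C=20
  Job 4: p=10, C=30
  Job 5: p=15, C=45
Total completion time = 3 + 11 + 20 + 30 + 45 = 109

109


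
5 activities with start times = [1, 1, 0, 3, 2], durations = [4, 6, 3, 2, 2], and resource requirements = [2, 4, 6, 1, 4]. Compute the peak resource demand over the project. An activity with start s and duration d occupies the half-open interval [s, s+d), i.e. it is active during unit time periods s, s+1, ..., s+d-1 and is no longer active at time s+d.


Each activity i is active on [start_i, start_i + duration_i).
Compute total resource usage per time slot:
  t=0: active resources = [6], total = 6
  t=1: active resources = [2, 4, 6], total = 12
  t=2: active resources = [2, 4, 6, 4], total = 16
  t=3: active resources = [2, 4, 1, 4], total = 11
  t=4: active resources = [2, 4, 1], total = 7
  t=5: active resources = [4], total = 4
  t=6: active resources = [4], total = 4
Peak resource demand = 16

16


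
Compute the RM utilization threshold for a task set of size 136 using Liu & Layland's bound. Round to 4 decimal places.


Compute 2^(1/136) = 1.0051096806
Subtract 1: 1.0051096806 - 1 = 0.0051096806
Multiply by n: 136 * 0.0051096806 = 0.6949165616
Round to 4 dp: 0.6949

0.6949


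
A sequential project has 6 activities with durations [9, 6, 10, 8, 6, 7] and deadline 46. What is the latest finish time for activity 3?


LF(activity 3) = deadline - sum of successor durations
Successors: activities 4 through 6 with durations [8, 6, 7]
Sum of successor durations = 21
LF = 46 - 21 = 25

25


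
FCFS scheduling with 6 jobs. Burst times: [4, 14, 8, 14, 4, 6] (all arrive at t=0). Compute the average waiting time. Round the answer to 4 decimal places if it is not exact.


FCFS order (as given): [4, 14, 8, 14, 4, 6]
Waiting times:
  Job 1: wait = 0
  Job 2: wait = 4
  Job 3: wait = 18
  Job 4: wait = 26
  Job 5: wait = 40
  Job 6: wait = 44
Sum of waiting times = 132
Average waiting time = 132/6 = 22.0

22.0


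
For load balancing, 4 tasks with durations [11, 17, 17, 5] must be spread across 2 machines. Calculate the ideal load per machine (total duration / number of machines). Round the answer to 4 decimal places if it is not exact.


Total processing time = 11 + 17 + 17 + 5 = 50
Number of machines = 2
Ideal balanced load = 50 / 2 = 25.0

25.0


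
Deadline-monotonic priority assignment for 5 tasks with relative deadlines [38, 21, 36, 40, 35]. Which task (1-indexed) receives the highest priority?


Sort tasks by relative deadline (ascending):
  Task 2: deadline = 21
  Task 5: deadline = 35
  Task 3: deadline = 36
  Task 1: deadline = 38
  Task 4: deadline = 40
Priority order (highest first): [2, 5, 3, 1, 4]
Highest priority task = 2

2


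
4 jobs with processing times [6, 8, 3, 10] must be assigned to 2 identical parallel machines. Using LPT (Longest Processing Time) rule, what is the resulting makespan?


Sort jobs in decreasing order (LPT): [10, 8, 6, 3]
Assign each job to the least loaded machine:
  Machine 1: jobs [10, 3], load = 13
  Machine 2: jobs [8, 6], load = 14
Makespan = max load = 14

14


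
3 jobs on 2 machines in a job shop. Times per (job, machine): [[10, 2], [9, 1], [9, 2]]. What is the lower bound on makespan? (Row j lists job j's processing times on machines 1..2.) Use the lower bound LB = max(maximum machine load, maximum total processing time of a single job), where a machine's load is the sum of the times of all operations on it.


Machine loads:
  Machine 1: 10 + 9 + 9 = 28
  Machine 2: 2 + 1 + 2 = 5
Max machine load = 28
Job totals:
  Job 1: 12
  Job 2: 10
  Job 3: 11
Max job total = 12
Lower bound = max(28, 12) = 28

28


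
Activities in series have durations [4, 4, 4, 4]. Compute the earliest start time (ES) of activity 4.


Activity 4 starts after activities 1 through 3 complete.
Predecessor durations: [4, 4, 4]
ES = 4 + 4 + 4 = 12

12


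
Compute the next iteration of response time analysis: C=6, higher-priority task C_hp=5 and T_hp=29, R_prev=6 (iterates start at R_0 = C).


R_next = C + ceil(R_prev / T_hp) * C_hp
ceil(6 / 29) = ceil(0.2069) = 1
Interference = 1 * 5 = 5
R_next = 6 + 5 = 11

11


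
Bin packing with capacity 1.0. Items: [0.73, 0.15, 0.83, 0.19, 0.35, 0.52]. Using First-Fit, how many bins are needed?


Place items sequentially using First-Fit:
  Item 0.73 -> new Bin 1
  Item 0.15 -> Bin 1 (now 0.88)
  Item 0.83 -> new Bin 2
  Item 0.19 -> new Bin 3
  Item 0.35 -> Bin 3 (now 0.54)
  Item 0.52 -> new Bin 4
Total bins used = 4

4


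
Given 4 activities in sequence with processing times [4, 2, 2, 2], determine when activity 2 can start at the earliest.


Activity 2 starts after activities 1 through 1 complete.
Predecessor durations: [4]
ES = 4 = 4

4


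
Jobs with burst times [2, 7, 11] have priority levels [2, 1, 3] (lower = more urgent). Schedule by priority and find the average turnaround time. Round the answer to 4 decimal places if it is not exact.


Sort by priority (ascending = highest first):
Order: [(1, 7), (2, 2), (3, 11)]
Completion times:
  Priority 1, burst=7, C=7
  Priority 2, burst=2, C=9
  Priority 3, burst=11, C=20
Average turnaround = 36/3 = 12.0

12.0
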